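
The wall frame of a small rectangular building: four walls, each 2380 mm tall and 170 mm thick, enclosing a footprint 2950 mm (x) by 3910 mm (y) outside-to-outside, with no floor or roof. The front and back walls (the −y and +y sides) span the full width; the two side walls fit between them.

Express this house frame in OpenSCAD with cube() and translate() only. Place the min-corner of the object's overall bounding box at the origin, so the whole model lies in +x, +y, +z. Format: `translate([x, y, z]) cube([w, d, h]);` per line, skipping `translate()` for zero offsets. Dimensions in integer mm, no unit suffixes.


cube([2950, 170, 2380]);
translate([0, 3740, 0]) cube([2950, 170, 2380]);
translate([0, 170, 0]) cube([170, 3570, 2380]);
translate([2780, 170, 0]) cube([170, 3570, 2380]);


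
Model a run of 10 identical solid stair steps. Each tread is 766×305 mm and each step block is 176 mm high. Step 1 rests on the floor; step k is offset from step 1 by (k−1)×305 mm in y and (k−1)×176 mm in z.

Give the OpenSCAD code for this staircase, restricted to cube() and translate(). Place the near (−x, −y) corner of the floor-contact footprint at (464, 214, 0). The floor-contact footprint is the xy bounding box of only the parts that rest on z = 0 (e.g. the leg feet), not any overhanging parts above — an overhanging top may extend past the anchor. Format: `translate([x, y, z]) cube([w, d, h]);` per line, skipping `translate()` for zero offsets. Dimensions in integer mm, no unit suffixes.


translate([464, 214, 0]) cube([766, 305, 176]);
translate([464, 519, 176]) cube([766, 305, 176]);
translate([464, 824, 352]) cube([766, 305, 176]);
translate([464, 1129, 528]) cube([766, 305, 176]);
translate([464, 1434, 704]) cube([766, 305, 176]);
translate([464, 1739, 880]) cube([766, 305, 176]);
translate([464, 2044, 1056]) cube([766, 305, 176]);
translate([464, 2349, 1232]) cube([766, 305, 176]);
translate([464, 2654, 1408]) cube([766, 305, 176]);
translate([464, 2959, 1584]) cube([766, 305, 176]);


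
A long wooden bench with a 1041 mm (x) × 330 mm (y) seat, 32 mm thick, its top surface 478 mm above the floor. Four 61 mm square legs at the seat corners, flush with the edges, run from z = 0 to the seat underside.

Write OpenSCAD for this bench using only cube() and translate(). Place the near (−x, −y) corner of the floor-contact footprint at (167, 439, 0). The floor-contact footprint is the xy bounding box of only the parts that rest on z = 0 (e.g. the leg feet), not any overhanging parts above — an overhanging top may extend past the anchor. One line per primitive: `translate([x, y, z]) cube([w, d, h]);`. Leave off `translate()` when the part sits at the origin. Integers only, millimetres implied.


// leg_h = 478 − 32 = 446
translate([167, 439, 446]) cube([1041, 330, 32]);
translate([167, 439, 0]) cube([61, 61, 446]);
translate([167, 708, 0]) cube([61, 61, 446]);
translate([1147, 439, 0]) cube([61, 61, 446]);
translate([1147, 708, 0]) cube([61, 61, 446]);


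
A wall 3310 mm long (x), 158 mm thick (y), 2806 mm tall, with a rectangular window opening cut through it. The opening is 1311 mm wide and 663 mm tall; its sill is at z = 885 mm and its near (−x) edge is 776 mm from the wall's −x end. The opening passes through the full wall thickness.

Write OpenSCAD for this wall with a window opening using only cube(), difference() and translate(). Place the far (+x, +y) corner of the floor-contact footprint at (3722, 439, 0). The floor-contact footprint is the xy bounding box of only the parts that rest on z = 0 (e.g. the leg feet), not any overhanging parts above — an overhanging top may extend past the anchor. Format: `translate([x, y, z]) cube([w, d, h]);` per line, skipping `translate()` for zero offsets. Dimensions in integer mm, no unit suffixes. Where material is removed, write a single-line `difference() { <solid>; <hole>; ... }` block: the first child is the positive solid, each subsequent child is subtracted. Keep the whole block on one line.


difference() { translate([412, 281, 0]) cube([3310, 158, 2806]); translate([1188, 281, 885]) cube([1311, 158, 663]); }


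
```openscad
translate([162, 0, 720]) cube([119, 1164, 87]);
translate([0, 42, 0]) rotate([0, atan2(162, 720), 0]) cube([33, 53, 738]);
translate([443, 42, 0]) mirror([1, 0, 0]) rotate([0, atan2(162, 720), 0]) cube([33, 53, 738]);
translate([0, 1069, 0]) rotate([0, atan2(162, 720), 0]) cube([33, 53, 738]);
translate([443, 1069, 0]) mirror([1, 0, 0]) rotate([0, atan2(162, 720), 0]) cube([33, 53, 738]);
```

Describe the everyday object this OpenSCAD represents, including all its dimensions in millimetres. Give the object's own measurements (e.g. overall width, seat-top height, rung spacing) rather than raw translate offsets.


A sawhorse. A 119×1164×87 mm beam (x, y, z) sits on two A-frame leg pairs. Each pair is two raked legs of 33×53 mm section (53 mm along y) splaying symmetrically in x. Each leg rises 720 mm vertically over 162 mm of horizontal reach and is 738 mm long along its own axis. Every leg's outer bottom edge rests on the floor and its outer top edge meets a bottom edge of the beam — the left legs (tilting toward +x) meet the beam's −x bottom edge, the right legs (their mirror images, tilting toward −x) meet its +x bottom edge — so the leg tops tuck under the beam, the beam's underside is 720 mm above the floor, and the feet are 443 mm apart outside-to-outside with the beam centred between them. The two leg pairs are set in 42 mm from either end of the beam.


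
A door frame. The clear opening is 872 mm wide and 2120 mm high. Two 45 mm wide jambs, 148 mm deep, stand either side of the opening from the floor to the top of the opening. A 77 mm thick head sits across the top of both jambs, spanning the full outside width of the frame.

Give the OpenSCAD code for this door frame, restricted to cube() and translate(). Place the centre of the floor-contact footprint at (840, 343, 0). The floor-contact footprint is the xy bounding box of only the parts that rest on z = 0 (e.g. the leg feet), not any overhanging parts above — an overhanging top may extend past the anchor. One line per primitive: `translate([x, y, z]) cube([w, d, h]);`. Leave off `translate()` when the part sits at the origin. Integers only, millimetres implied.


translate([359, 269, 0]) cube([45, 148, 2120]);
translate([1276, 269, 0]) cube([45, 148, 2120]);
translate([359, 269, 2120]) cube([962, 148, 77]);


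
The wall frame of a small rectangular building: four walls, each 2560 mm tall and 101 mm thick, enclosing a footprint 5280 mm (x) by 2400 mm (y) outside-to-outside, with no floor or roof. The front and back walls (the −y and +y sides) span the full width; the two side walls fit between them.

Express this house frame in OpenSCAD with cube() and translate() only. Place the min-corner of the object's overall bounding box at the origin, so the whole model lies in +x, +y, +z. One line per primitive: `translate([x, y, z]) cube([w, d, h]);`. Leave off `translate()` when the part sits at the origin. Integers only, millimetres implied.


cube([5280, 101, 2560]);
translate([0, 2299, 0]) cube([5280, 101, 2560]);
translate([0, 101, 0]) cube([101, 2198, 2560]);
translate([5179, 101, 0]) cube([101, 2198, 2560]);


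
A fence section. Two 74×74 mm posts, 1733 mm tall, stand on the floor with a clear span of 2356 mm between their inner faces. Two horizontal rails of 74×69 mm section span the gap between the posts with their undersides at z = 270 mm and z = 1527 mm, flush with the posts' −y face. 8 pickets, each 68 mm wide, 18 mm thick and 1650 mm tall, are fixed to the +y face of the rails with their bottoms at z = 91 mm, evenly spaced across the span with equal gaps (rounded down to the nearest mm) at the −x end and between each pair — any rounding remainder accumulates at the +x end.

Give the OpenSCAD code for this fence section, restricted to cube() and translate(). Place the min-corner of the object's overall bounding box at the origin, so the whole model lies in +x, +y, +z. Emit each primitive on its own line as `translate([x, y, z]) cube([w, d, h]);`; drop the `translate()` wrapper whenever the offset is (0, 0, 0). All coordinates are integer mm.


cube([74, 74, 1733]);
translate([2430, 0, 0]) cube([74, 74, 1733]);
translate([74, 0, 270]) cube([2356, 74, 69]);
translate([74, 0, 1527]) cube([2356, 74, 69]);
translate([275, 74, 91]) cube([68, 18, 1650]);
translate([544, 74, 91]) cube([68, 18, 1650]);
translate([813, 74, 91]) cube([68, 18, 1650]);
translate([1082, 74, 91]) cube([68, 18, 1650]);
translate([1351, 74, 91]) cube([68, 18, 1650]);
translate([1620, 74, 91]) cube([68, 18, 1650]);
translate([1889, 74, 91]) cube([68, 18, 1650]);
translate([2158, 74, 91]) cube([68, 18, 1650]);


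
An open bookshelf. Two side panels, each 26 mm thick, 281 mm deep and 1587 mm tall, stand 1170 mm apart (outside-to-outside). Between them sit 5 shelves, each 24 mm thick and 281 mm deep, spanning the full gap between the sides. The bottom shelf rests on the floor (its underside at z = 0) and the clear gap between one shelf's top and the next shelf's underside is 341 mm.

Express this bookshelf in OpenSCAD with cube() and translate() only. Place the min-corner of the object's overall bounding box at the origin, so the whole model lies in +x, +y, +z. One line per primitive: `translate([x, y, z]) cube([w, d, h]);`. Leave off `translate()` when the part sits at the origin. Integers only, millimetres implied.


cube([26, 281, 1587]);
translate([1144, 0, 0]) cube([26, 281, 1587]);
translate([26, 0, 0]) cube([1118, 281, 24]);
translate([26, 0, 365]) cube([1118, 281, 24]);
translate([26, 0, 730]) cube([1118, 281, 24]);
translate([26, 0, 1095]) cube([1118, 281, 24]);
translate([26, 0, 1460]) cube([1118, 281, 24]);


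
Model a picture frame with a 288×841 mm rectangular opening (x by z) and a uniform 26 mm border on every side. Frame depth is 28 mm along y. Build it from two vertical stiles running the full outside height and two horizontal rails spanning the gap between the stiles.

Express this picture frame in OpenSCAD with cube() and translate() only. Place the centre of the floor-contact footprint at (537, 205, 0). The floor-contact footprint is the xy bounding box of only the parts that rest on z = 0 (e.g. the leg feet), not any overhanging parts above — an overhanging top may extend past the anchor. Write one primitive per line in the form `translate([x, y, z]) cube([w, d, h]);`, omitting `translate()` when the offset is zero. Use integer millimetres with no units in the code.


translate([367, 191, 0]) cube([26, 28, 893]);
translate([681, 191, 0]) cube([26, 28, 893]);
translate([393, 191, 0]) cube([288, 28, 26]);
translate([393, 191, 867]) cube([288, 28, 26]);


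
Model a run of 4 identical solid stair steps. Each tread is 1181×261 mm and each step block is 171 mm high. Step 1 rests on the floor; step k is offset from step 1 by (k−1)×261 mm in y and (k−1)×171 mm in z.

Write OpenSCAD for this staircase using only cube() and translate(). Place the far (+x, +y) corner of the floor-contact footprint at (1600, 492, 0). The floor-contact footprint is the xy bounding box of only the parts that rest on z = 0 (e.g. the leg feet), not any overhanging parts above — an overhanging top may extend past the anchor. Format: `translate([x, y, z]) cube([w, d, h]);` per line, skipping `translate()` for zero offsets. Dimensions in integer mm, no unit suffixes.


translate([419, 231, 0]) cube([1181, 261, 171]);
translate([419, 492, 171]) cube([1181, 261, 171]);
translate([419, 753, 342]) cube([1181, 261, 171]);
translate([419, 1014, 513]) cube([1181, 261, 171]);


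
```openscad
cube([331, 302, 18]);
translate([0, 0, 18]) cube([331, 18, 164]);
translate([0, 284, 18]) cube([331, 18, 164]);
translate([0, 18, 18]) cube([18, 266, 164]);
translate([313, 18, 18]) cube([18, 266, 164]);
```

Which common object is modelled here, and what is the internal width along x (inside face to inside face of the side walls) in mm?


An open box. The internal width is 295 mm.

A 331×302 base slab with four walls standing on it — an open box. The base is 331 mm wide and the walls are 18 mm thick, so the internal width is 331 − 2 × 18 = 295 mm.


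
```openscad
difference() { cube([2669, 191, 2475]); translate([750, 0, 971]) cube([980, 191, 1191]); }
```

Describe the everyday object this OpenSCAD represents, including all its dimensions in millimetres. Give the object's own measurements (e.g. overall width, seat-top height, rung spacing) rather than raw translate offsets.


A wall 2669 mm long (x), 191 mm thick (y), 2475 mm tall, with a rectangular window opening cut through it. The opening is 980 mm wide and 1191 mm tall; its sill is at z = 971 mm and its near (−x) edge is 750 mm from the wall's −x end. The opening passes through the full wall thickness.


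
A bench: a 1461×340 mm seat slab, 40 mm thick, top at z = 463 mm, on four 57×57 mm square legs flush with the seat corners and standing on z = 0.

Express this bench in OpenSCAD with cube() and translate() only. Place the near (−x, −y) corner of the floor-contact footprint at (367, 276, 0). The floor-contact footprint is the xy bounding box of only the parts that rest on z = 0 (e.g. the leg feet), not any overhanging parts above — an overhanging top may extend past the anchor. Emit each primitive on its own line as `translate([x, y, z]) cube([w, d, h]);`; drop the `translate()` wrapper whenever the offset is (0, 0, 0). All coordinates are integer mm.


translate([367, 276, 423]) cube([1461, 340, 40]);
translate([367, 276, 0]) cube([57, 57, 423]);
translate([367, 559, 0]) cube([57, 57, 423]);
translate([1771, 276, 0]) cube([57, 57, 423]);
translate([1771, 559, 0]) cube([57, 57, 423]);


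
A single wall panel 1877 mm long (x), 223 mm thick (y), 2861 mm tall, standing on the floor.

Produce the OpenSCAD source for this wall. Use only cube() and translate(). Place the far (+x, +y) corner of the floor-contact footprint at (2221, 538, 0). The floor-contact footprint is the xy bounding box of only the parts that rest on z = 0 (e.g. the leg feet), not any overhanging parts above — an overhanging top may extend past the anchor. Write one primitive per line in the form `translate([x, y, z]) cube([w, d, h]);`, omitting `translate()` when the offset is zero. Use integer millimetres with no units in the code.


translate([344, 315, 0]) cube([1877, 223, 2861]);


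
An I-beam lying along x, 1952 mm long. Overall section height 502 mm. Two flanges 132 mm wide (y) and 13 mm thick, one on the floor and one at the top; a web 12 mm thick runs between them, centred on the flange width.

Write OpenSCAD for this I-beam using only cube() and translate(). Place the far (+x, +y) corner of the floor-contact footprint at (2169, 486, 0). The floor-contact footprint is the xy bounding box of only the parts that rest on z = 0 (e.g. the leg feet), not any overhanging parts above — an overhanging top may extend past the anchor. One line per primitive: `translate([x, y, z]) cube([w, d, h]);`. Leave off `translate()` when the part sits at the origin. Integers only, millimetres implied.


translate([217, 354, 0]) cube([1952, 132, 13]);
translate([217, 414, 13]) cube([1952, 12, 476]);
translate([217, 354, 489]) cube([1952, 132, 13]);


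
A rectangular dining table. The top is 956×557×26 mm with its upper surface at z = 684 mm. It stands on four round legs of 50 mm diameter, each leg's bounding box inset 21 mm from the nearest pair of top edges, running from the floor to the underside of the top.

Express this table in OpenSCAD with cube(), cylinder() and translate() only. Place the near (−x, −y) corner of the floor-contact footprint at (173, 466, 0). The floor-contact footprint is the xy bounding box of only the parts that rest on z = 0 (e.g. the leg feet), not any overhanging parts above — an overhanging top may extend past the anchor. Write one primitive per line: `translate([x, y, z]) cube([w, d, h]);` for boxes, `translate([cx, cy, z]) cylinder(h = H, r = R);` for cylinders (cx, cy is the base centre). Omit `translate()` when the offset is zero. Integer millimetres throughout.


translate([152, 445, 658]) cube([956, 557, 26]);
translate([198, 491, 0]) cylinder(h = 658, r = 25);
translate([1062, 491, 0]) cylinder(h = 658, r = 25);
translate([198, 956, 0]) cylinder(h = 658, r = 25);
translate([1062, 956, 0]) cylinder(h = 658, r = 25);


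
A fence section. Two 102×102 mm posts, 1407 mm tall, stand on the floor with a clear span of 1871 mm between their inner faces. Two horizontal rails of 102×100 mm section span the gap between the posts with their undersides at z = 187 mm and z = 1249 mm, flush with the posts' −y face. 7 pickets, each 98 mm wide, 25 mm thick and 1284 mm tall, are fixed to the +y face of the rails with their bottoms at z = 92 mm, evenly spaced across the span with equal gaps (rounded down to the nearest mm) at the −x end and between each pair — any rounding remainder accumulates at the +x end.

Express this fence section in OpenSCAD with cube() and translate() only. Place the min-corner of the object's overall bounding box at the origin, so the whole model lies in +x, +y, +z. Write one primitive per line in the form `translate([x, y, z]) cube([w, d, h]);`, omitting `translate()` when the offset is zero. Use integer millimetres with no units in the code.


cube([102, 102, 1407]);
translate([1973, 0, 0]) cube([102, 102, 1407]);
translate([102, 0, 187]) cube([1871, 102, 100]);
translate([102, 0, 1249]) cube([1871, 102, 100]);
translate([250, 102, 92]) cube([98, 25, 1284]);
translate([496, 102, 92]) cube([98, 25, 1284]);
translate([742, 102, 92]) cube([98, 25, 1284]);
translate([988, 102, 92]) cube([98, 25, 1284]);
translate([1234, 102, 92]) cube([98, 25, 1284]);
translate([1480, 102, 92]) cube([98, 25, 1284]);
translate([1726, 102, 92]) cube([98, 25, 1284]);


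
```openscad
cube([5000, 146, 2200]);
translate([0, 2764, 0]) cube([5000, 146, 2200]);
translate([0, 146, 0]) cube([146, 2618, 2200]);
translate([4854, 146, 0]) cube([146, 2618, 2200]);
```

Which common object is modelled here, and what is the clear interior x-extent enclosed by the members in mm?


A house (or room) frame. The interior width is 4708 mm.

Four 2200 mm walls enclosing a rectangle with no floor or roof — a room or house frame. Outside width is 5000 mm and wall thickness is 146 mm, so the interior width is 5000 − 2 × 146 = 4708 mm.


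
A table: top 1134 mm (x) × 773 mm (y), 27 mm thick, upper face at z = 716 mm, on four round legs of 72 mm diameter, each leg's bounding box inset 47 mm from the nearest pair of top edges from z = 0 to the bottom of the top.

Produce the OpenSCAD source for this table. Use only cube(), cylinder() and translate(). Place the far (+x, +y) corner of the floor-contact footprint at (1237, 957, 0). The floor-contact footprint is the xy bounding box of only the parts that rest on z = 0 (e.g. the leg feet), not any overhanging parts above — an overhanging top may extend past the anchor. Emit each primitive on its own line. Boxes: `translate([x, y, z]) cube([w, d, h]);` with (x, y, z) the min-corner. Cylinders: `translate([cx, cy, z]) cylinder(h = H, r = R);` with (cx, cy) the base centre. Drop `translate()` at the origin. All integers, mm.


translate([150, 231, 689]) cube([1134, 773, 27]);
translate([233, 314, 0]) cylinder(h = 689, r = 36);
translate([1201, 314, 0]) cylinder(h = 689, r = 36);
translate([233, 921, 0]) cylinder(h = 689, r = 36);
translate([1201, 921, 0]) cylinder(h = 689, r = 36);


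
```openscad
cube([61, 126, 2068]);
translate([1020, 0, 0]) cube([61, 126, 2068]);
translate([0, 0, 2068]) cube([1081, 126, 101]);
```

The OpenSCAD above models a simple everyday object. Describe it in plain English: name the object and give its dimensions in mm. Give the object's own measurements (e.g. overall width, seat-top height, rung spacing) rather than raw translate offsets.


A door frame. The clear opening is 959 mm wide and 2068 mm high. Two 61 mm wide jambs, 126 mm deep, stand either side of the opening from the floor to the top of the opening. A 101 mm thick head sits across the top of both jambs, spanning the full outside width of the frame.


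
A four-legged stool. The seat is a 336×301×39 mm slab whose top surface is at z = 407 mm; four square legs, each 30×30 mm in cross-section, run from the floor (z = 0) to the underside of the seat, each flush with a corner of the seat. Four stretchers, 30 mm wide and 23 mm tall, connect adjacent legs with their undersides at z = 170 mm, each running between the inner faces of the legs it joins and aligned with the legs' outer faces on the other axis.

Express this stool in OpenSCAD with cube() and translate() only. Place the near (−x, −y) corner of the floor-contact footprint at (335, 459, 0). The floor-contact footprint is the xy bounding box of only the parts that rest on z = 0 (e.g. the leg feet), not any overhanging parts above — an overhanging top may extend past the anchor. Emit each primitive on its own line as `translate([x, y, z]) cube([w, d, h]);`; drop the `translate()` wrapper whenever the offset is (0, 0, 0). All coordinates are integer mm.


translate([335, 459, 368]) cube([336, 301, 39]);
translate([335, 459, 0]) cube([30, 30, 368]);
translate([641, 459, 0]) cube([30, 30, 368]);
translate([335, 730, 0]) cube([30, 30, 368]);
translate([641, 730, 0]) cube([30, 30, 368]);
translate([365, 459, 170]) cube([276, 30, 23]);
translate([365, 730, 170]) cube([276, 30, 23]);
translate([335, 489, 170]) cube([30, 241, 23]);
translate([641, 489, 170]) cube([30, 241, 23]);


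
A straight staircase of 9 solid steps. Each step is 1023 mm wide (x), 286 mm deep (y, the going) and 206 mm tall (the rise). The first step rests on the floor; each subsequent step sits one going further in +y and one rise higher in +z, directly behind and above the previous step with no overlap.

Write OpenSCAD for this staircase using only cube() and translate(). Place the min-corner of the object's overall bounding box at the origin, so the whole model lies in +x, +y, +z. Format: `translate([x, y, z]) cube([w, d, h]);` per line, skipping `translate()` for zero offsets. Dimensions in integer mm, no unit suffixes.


cube([1023, 286, 206]);
translate([0, 286, 206]) cube([1023, 286, 206]);
translate([0, 572, 412]) cube([1023, 286, 206]);
translate([0, 858, 618]) cube([1023, 286, 206]);
translate([0, 1144, 824]) cube([1023, 286, 206]);
translate([0, 1430, 1030]) cube([1023, 286, 206]);
translate([0, 1716, 1236]) cube([1023, 286, 206]);
translate([0, 2002, 1442]) cube([1023, 286, 206]);
translate([0, 2288, 1648]) cube([1023, 286, 206]);


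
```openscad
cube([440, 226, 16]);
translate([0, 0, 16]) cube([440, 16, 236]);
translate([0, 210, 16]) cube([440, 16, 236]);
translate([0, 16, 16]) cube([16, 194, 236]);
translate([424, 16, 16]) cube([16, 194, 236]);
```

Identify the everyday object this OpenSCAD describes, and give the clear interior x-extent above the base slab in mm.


An open box. The internal width is 408 mm.

A 440×226 base slab with four walls standing on it — an open box. The base is 440 mm wide and the walls are 16 mm thick, so the internal width is 440 − 2 × 16 = 408 mm.


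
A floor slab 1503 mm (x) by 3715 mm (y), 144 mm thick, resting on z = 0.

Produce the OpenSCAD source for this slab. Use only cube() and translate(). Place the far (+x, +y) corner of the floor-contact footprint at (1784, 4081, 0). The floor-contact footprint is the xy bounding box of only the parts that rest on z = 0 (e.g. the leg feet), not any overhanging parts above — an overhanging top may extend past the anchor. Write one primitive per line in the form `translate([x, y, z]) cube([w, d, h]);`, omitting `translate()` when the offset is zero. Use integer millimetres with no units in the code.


translate([281, 366, 0]) cube([1503, 3715, 144]);


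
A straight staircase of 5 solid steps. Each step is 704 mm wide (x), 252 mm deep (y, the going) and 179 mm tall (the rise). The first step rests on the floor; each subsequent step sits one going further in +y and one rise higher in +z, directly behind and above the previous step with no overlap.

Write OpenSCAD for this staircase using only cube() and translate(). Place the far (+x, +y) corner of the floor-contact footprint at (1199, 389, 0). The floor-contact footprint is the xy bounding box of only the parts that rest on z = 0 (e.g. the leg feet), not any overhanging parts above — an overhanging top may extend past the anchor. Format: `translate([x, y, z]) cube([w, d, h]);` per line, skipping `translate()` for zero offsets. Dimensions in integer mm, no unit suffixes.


translate([495, 137, 0]) cube([704, 252, 179]);
translate([495, 389, 179]) cube([704, 252, 179]);
translate([495, 641, 358]) cube([704, 252, 179]);
translate([495, 893, 537]) cube([704, 252, 179]);
translate([495, 1145, 716]) cube([704, 252, 179]);


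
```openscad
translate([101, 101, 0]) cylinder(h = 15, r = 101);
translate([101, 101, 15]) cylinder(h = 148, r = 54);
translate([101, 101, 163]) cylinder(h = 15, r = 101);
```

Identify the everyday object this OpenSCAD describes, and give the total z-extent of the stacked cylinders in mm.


A spool. The overall height is 178 mm.

Three coaxial cylinders, large–small–large — a spool. Two 15 mm flanges and a 148 mm core give 15 + 148 + 15 = 178 mm.


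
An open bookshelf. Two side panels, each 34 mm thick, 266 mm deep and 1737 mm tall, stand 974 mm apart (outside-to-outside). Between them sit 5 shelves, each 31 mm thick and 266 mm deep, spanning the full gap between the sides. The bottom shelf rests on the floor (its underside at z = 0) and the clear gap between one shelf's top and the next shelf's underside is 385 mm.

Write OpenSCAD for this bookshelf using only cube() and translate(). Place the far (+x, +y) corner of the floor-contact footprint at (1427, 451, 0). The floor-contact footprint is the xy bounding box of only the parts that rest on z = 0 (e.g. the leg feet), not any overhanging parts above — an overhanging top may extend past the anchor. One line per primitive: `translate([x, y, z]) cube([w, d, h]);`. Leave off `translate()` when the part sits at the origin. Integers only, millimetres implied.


translate([453, 185, 0]) cube([34, 266, 1737]);
translate([1393, 185, 0]) cube([34, 266, 1737]);
translate([487, 185, 0]) cube([906, 266, 31]);
translate([487, 185, 416]) cube([906, 266, 31]);
translate([487, 185, 832]) cube([906, 266, 31]);
translate([487, 185, 1248]) cube([906, 266, 31]);
translate([487, 185, 1664]) cube([906, 266, 31]);


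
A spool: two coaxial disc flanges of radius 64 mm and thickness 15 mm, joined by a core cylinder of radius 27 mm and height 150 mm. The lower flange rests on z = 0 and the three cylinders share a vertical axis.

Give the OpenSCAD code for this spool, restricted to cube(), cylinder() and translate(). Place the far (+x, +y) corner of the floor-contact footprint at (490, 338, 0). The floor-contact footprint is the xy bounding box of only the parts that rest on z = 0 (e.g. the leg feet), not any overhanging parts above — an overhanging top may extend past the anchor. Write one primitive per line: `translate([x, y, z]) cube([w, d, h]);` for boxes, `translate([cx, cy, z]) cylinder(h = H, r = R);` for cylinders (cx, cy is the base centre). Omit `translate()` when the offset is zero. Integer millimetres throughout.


translate([426, 274, 0]) cylinder(h = 15, r = 64);
translate([426, 274, 15]) cylinder(h = 150, r = 27);
translate([426, 274, 165]) cylinder(h = 15, r = 64);


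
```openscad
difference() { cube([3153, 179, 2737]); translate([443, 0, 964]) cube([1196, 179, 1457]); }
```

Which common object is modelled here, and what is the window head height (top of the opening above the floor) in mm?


A wall with a window opening. The window head height is 2421 mm.

A wall with a rectangular opening subtracted — a window. Sill at z = 964, opening 1457 mm tall, so the head is at 964 + 1457 = 2421 mm.


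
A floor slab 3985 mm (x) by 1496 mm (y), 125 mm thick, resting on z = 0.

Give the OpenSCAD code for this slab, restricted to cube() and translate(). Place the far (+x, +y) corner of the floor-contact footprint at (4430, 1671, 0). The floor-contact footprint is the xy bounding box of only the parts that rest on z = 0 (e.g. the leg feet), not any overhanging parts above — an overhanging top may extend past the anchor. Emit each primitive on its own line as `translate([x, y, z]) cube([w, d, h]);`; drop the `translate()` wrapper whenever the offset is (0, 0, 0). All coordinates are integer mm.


translate([445, 175, 0]) cube([3985, 1496, 125]);


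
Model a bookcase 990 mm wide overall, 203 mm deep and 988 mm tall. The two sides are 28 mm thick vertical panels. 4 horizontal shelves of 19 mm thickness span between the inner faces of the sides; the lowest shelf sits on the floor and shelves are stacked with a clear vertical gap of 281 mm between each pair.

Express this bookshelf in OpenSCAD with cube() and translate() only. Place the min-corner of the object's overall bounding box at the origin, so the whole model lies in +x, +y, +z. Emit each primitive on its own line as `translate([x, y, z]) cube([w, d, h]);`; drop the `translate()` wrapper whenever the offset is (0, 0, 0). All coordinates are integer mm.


cube([28, 203, 988]);
translate([962, 0, 0]) cube([28, 203, 988]);
translate([28, 0, 0]) cube([934, 203, 19]);
translate([28, 0, 300]) cube([934, 203, 19]);
translate([28, 0, 600]) cube([934, 203, 19]);
translate([28, 0, 900]) cube([934, 203, 19]);


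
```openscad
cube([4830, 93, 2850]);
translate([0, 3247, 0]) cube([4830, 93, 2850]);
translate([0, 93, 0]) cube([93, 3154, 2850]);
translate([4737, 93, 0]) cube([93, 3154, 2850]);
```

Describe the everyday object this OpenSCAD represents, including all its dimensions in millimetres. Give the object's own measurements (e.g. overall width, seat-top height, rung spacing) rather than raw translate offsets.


The wall frame of a small rectangular building: four walls, each 2850 mm tall and 93 mm thick, enclosing a footprint 4830 mm (x) by 3340 mm (y) outside-to-outside, with no floor or roof. The front and back walls (the −y and +y sides) span the full width; the two side walls fit between them.


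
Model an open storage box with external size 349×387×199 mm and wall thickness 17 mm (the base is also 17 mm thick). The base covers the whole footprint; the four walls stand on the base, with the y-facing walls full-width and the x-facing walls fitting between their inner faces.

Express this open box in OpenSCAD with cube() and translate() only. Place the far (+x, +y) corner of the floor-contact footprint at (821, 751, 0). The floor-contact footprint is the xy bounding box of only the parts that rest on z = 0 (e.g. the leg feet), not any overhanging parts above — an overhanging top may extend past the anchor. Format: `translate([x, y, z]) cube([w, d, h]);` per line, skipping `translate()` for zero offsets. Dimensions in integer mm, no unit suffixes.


translate([472, 364, 0]) cube([349, 387, 17]);
translate([472, 364, 17]) cube([349, 17, 182]);
translate([472, 734, 17]) cube([349, 17, 182]);
translate([472, 381, 17]) cube([17, 353, 182]);
translate([804, 381, 17]) cube([17, 353, 182]);


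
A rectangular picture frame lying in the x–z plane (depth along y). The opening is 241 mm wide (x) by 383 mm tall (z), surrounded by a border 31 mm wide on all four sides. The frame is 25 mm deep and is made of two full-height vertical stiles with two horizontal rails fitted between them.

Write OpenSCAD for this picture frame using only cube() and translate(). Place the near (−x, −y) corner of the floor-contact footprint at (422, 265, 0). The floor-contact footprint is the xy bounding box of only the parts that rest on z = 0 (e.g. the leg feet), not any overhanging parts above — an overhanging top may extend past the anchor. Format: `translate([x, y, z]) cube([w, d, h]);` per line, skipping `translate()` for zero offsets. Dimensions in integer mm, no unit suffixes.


translate([422, 265, 0]) cube([31, 25, 445]);
translate([694, 265, 0]) cube([31, 25, 445]);
translate([453, 265, 0]) cube([241, 25, 31]);
translate([453, 265, 414]) cube([241, 25, 31]);


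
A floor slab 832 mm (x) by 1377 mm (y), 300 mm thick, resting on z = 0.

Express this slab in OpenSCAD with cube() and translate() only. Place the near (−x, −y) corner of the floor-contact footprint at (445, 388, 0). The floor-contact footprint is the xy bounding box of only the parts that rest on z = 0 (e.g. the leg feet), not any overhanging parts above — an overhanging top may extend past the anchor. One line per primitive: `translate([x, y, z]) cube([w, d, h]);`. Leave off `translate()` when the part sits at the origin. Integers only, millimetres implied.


translate([445, 388, 0]) cube([832, 1377, 300]);


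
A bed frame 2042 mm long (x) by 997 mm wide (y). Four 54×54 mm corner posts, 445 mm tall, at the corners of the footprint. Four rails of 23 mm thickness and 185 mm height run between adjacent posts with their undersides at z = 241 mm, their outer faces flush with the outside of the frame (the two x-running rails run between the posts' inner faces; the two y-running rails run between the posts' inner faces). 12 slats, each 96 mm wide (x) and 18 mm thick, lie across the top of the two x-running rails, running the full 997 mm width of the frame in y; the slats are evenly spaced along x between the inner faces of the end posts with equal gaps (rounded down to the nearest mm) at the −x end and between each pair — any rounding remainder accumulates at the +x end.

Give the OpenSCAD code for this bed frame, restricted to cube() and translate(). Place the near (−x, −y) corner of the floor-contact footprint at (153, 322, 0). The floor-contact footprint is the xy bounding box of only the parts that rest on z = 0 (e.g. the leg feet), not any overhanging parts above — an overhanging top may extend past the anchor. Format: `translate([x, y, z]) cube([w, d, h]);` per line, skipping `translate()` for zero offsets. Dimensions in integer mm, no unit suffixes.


translate([153, 322, 0]) cube([54, 54, 445]);
translate([153, 1265, 0]) cube([54, 54, 445]);
translate([2141, 322, 0]) cube([54, 54, 445]);
translate([2141, 1265, 0]) cube([54, 54, 445]);
translate([207, 322, 241]) cube([1934, 23, 185]);
translate([207, 1296, 241]) cube([1934, 23, 185]);
translate([153, 376, 241]) cube([23, 889, 185]);
translate([2172, 376, 241]) cube([23, 889, 185]);
translate([267, 322, 426]) cube([96, 997, 18]);
translate([423, 322, 426]) cube([96, 997, 18]);
translate([579, 322, 426]) cube([96, 997, 18]);
translate([735, 322, 426]) cube([96, 997, 18]);
translate([891, 322, 426]) cube([96, 997, 18]);
translate([1047, 322, 426]) cube([96, 997, 18]);
translate([1203, 322, 426]) cube([96, 997, 18]);
translate([1359, 322, 426]) cube([96, 997, 18]);
translate([1515, 322, 426]) cube([96, 997, 18]);
translate([1671, 322, 426]) cube([96, 997, 18]);
translate([1827, 322, 426]) cube([96, 997, 18]);
translate([1983, 322, 426]) cube([96, 997, 18]);


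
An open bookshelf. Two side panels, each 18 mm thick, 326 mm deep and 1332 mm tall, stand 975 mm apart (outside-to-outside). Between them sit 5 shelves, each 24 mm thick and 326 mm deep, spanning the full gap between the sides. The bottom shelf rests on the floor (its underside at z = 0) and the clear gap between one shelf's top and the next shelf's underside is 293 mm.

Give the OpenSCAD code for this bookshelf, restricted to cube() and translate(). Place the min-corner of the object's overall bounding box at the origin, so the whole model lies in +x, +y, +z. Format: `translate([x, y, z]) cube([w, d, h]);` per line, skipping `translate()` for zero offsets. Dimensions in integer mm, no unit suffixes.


cube([18, 326, 1332]);
translate([957, 0, 0]) cube([18, 326, 1332]);
translate([18, 0, 0]) cube([939, 326, 24]);
translate([18, 0, 317]) cube([939, 326, 24]);
translate([18, 0, 634]) cube([939, 326, 24]);
translate([18, 0, 951]) cube([939, 326, 24]);
translate([18, 0, 1268]) cube([939, 326, 24]);


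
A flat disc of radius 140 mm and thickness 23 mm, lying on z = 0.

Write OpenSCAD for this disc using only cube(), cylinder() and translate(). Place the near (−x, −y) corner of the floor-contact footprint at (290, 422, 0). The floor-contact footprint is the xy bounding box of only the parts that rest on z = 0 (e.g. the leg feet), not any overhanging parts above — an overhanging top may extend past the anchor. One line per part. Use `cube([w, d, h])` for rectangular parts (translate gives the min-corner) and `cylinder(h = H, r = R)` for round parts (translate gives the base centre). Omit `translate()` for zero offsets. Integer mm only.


translate([430, 562, 0]) cylinder(h = 23, r = 140);


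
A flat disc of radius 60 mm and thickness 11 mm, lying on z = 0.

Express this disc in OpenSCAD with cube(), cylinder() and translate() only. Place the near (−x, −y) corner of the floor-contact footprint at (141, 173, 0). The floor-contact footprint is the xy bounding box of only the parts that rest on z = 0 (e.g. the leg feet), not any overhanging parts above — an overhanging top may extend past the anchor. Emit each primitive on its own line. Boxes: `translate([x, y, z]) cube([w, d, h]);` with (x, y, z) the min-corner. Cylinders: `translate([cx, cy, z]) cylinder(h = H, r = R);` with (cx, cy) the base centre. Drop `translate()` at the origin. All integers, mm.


translate([201, 233, 0]) cylinder(h = 11, r = 60);


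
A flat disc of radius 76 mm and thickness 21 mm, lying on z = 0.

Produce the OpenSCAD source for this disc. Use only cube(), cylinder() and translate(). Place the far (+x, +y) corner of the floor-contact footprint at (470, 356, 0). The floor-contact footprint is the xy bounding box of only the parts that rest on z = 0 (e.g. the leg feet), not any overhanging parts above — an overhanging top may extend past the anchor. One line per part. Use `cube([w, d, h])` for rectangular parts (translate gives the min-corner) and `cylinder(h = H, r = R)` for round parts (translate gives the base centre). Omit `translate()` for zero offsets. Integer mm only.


translate([394, 280, 0]) cylinder(h = 21, r = 76);


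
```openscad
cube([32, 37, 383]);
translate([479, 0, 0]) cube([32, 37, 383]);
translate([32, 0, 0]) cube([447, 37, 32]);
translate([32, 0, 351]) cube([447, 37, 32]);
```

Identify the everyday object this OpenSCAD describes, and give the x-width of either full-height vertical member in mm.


A picture frame. The border width is 32 mm.

Four thin pieces enclosing a rectangular opening — a picture frame. The two full-height stiles are 383 mm tall; the top rail sits at z = 351 and is 32 mm tall, so the border above the opening is 383 − 351 = 32 mm, matching the stile x-width.


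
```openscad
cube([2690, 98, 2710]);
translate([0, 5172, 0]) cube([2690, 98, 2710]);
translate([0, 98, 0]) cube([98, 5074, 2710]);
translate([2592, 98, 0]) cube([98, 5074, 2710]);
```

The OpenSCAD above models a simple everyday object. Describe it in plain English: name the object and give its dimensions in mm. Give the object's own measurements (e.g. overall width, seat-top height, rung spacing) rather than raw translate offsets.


The wall frame of a small rectangular building: four walls, each 2710 mm tall and 98 mm thick, enclosing a footprint 2690 mm (x) by 5270 mm (y) outside-to-outside, with no floor or roof. The front and back walls (the −y and +y sides) span the full width; the two side walls fit between them.


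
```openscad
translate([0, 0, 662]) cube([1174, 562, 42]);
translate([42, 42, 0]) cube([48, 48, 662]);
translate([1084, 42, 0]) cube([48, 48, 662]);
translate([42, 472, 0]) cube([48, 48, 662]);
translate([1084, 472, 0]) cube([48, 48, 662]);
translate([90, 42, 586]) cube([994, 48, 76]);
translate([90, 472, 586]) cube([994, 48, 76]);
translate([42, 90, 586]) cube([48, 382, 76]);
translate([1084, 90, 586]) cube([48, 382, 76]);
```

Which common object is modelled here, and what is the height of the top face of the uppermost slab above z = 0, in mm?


A table. The table height is 704 mm.

A 1174×562×42 slab sits at z = 662 on four 48 mm square posts — a table. The top surface is at 662 + 42 = 704 mm.
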